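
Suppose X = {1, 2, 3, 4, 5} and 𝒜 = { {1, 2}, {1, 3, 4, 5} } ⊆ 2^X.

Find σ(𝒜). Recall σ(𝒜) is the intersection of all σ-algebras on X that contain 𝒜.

σ(𝒜) = { {}, {1}, {2}, {1, 2}, {3, 4, 5}, {1, 3, 4, 5}, {2, 3, 4, 5}, X }

Derivation:
Seed the family with 𝒜 together with ∅ and X: { {}, {1, 2}, {1, 3, 4, 5}, X }.
Iteration 1 adds 2:
  {2}  = X∖{1, 3, 4, 5}
  {3, 4, 5}  = X∖{1, 2}
  (now 6)
Iteration 2. New:
  {2, 3, 4, 5}  = {3, 4, 5} ∪ {2}
  (now 7)
Iteration 3: 1 new —
  {1}  = X∖{2, 3, 4, 5}
  (now 8)
Iteration 4: already closed under ᶜ and ∪.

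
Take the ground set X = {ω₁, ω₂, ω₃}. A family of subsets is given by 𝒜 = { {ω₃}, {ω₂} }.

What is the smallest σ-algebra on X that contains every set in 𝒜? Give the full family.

|σ(𝒜)| = 8.  σ(𝒜) = { {}, {ω₁}, {ω₂}, {ω₃}, {ω₁, ω₂}, {ω₁, ω₃}, {ω₂, ω₃}, X }

Trace:
Begin from { {}, {ω₂}, {ω₃}, X } (that is, 𝒜 plus ∅ and X).
Iteration 1: +3 →
  {ω₁, ω₂}  = {ω₃}ᶜ
  {ω₁, ω₃}  = {ω₂}ᶜ
  {ω₂, ω₃}  = {ω₃} ∪ {ω₂}
  — 7 sets.
Iteration 2 (1 new):
  {ω₁}  = {ω₂, ω₃}ᶜ
  — 8 sets.
Iteration 3: closed — nothing new.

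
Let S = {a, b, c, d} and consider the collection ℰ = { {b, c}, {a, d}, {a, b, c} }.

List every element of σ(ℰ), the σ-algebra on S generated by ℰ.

σ(ℰ) = { {}, {a}, {d}, {a, d}, {b, c}, {a, b, c}, {b, c, d}, S }

Working:
Start: ℰ ∪ {∅, S} = { {}, {a, d}, {b, c}, {a, b, c}, S }.
Round 1 adds 1:
  {d}  = ᶜ of {a, b, c}
  [6 total]
Round 2: 1 new —
  {b, c, d}  = {d} ∪ {b, c}
  [7 total]
Round 3: 1 new —
  {a}  = ᶜ of {b, c, d}
  [8 total]
After Round 4 the family is unchanged; done.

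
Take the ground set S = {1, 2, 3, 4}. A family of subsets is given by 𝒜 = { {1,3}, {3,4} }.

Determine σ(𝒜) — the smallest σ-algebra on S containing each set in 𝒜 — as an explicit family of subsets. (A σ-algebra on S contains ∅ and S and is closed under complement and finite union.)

σ(𝒜) = { ∅, {1}, {2}, {3}, {4}, {1,2}, {1,3}, {1,4}, {2,3}, {2,4}, {3,4}, {1,2,3}, {1,2,4}, {1,3,4}, {2,3,4}, S }

Working:
Begin from { ∅, {1,3}, {3,4}, S } (that is, 𝒜 plus ∅ and S).
Step 1 (3 new):
  {1,2}  = {3,4}ᶜ
  {2,4}  = {1,3}ᶜ
  {1,3,4}  = {1,3} ∪ {3,4}
  — 7 sets.
Step 2 (4 new):
  {2}  = {1,3,4}ᶜ
  {1,2,3}  = {1,2} ∪ {1,3}
  {1,2,4}  = {1,2} ∪ {2,4}
  {2,3,4}  = {3,4} ∪ {2,4}
  — 11 sets.
Step 3 (3 new):
  {1}  = {2,3,4}ᶜ
  {3}  = {1,2,4}ᶜ
  {4}  = {1,2,3}ᶜ
  — 14 sets.
Step 4: 2 new —
  {1,4}  = {4} ∪ {1}
  {2,3}  = {3} ∪ {2}
  — 16 sets.
Step 5: closed — nothing new.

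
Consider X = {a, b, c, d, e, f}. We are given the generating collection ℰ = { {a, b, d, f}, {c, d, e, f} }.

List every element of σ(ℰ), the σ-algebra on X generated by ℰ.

σ(ℰ) = { ∅, {a, b}, {c, e}, {d, f}, {a, b, c, e}, {a, b, d, f}, {c, d, e, f}, X }

Trace:
Initial family (4 sets): { ∅, {a, b, d, f}, {c, d, e, f}, X }.
Pass 1 (2 new):
  {a, b}  = X∖{c, d, e, f}
  {c, e}  = X∖{a, b, d, f}
  |family| = 6
Pass 2: +1 →
  {a, b, c, e}  = {a, b} ∪ {c, e}
  |family| = 7
Pass 3. New:
  {d, f}  = X∖{a, b, c, e}
  |family| = 8
Pass 4: already closed under ᶜ and ∪.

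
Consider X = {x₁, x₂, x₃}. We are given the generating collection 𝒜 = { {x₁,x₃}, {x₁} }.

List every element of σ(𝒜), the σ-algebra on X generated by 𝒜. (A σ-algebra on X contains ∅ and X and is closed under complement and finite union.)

σ(𝒜) (8 sets): { {}, {x₁}, {x₂}, {x₃}, {x₁,x₂}, {x₁,x₃}, {x₂,x₃}, X }

Working:
Start: 𝒜 ∪ {∅, X} = { {}, {x₁}, {x₁,x₃}, X }.
Round 1. New:
  {x₂}  = {x₁,x₃}ᶜ
  {x₂,x₃}  = {x₁}ᶜ
  |family| = 6
Round 2 (1 new):
  {x₁,x₂}  = {x₂} ∪ {x₁}
  |family| = 7
Round 3. New:
  {x₃}  = {x₁,x₂}ᶜ
  |family| = 8
Round 4 adds nothing — fixpoint reached.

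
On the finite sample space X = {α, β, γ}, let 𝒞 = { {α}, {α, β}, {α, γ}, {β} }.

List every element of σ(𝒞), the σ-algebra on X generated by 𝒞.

|σ(𝒞)| = 8.  σ(𝒞) = { {}, {α}, {β}, {γ}, {α, β}, {α, γ}, {β, γ}, X }

Working:
Initial family (6 sets): { {}, {α}, {β}, {α, β}, {α, γ}, X }.
Iteration 1. New:
  {γ}  = ᶜ of {α, β}
  {β, γ}  = ᶜ of {α}
Iteration 2: stable.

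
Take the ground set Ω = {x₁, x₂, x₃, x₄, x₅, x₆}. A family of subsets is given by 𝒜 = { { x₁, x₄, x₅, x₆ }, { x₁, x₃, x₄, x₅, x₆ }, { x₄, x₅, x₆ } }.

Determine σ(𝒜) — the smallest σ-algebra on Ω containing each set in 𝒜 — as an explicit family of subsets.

|σ(𝒜)| = 16.  σ(𝒜) = { {}, { x₁ }, { x₂ }, { x₃ }, { x₁, x₂ }, { x₁, x₃ }, { x₂, x₃ }, { x₁, x₂, x₃ }, { x₄, x₅, x₆ }, { x₁, x₄, x₅, x₆ }, { x₂, x₄, x₅, x₆ }, { x₃, x₄, x₅, x₆ }, { x₁, x₂, x₄, x₅, x₆ }, { x₁, x₃, x₄, x₅, x₆ }, { x₂, x₃, x₄, x₅, x₆ }, Ω }

Derivation:
Begin from { {}, { x₄, x₅, x₆ }, { x₁, x₄, x₅, x₆ }, { x₁, x₃, x₄, x₅, x₆ }, Ω } (that is, 𝒜 plus ∅ and Ω).
Iteration 1. New:
  { x₂ }  = ᶜ of { x₁, x₃, x₄, x₅, x₆ }
  { x₂, x₃ }  = ᶜ of { x₁, x₄, x₅, x₆ }
  { x₁, x₂, x₃ }  = ᶜ of { x₄, x₅, x₆ }
Iteration 2 (3 new):
  { x₂, x₄, x₅, x₆ }  = { x₂ } ∪ { x₄, x₅, x₆ }
  { x₁, x₂, x₄, x₅, x₆ }  = { x₁, x₄, x₅, x₆ } ∪ { x₂ }
  { x₂, x₃, x₄, x₅, x₆ }  = { x₄, x₅, x₆ } ∪ { x₂, x₃ }
Iteration 3 (3 new):
  { x₁ }  = ᶜ of { x₂, x₃, x₄, x₅, x₆ }
  { x₃ }  = ᶜ of { x₁, x₂, x₄, x₅, x₆ }
  { x₁, x₃ }  = ᶜ of { x₂, x₄, x₅, x₆ }
Iteration 4 adds 2:
  { x₁, x₂ }  = { x₂ } ∪ { x₁ }
  { x₃, x₄, x₅, x₆ }  = { x₃ } ∪ { x₄, x₅, x₆ }
After Iteration 5 the family is unchanged; done.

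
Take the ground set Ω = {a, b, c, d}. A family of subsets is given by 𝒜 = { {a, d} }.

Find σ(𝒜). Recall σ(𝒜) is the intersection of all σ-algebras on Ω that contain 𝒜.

Seed the family with 𝒜 together with ∅ and Ω: { {}, {a, d}, Ω }.
Step 1 adds 1:
  {b, c}  = {a, d}ᶜ
Step 2: no new sets; the family is a σ-algebra.

Therefore σ(𝒜) = { {}, {a, d}, {b, c}, Ω } (|σ(𝒜)| = 4).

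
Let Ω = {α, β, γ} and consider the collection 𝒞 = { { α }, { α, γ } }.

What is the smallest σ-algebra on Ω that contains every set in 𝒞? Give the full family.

Start: 𝒞 ∪ {∅, Ω} = { ∅, { α }, { α, γ }, Ω }.
Step 1. New:
  { β }  = complement { α, γ }
  { β, γ }  = complement { α }
  — 6 sets.
Step 2. New:
  { α, β }  = { β } ∪ { α }
  — 7 sets.
Step 3 (1 new):
  { γ }  = complement { α, β }
  — 8 sets.
Step 4: already closed under ᶜ and ∪.

|σ(𝒞)| = 8.  σ(𝒞) = { ∅, { α }, { β }, { γ }, { α, β }, { α, γ }, { β, γ }, Ω }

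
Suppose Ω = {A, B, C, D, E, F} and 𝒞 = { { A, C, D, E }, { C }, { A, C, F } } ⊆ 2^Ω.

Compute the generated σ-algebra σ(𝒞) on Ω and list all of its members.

Start: 𝒞 ∪ {∅, Ω} = { {  }, { C }, { A, C, F }, { A, C, D, E }, Ω }.
Pass 1. New:
  { B, F }  = { A, C, D, E }ᶜ
  { B, D, E }  = { A, C, F }ᶜ
  { A, B, D, E, F }  = { C }ᶜ
  { A, C, D, E, F }  = { A, C, D, E } ∪ { A, C, F }
  [9 total]
Pass 2 adds 6:
  { B }  = { A, C, D, E, F }ᶜ
  { B, C, F }  = { B, F } ∪ { C }
  { A, B, C, F }  = { A, C, F } ∪ { B, F }
  { B, C, D, E }  = { C } ∪ { B, D, E }
  { B, D, E, F }  = { B, F } ∪ { B, D, E }
  { A, B, C, D, E }  = { A, C, D, E } ∪ { B, D, E }
  [15 total]
Pass 3. New:
  { F }  = { A, B, C, D, E }ᶜ
  { A, C }  = { B, D, E, F }ᶜ
  { A, F }  = { B, C, D, E }ᶜ
  { B, C }  = { C } ∪ { B }
  { D, E }  = { A, B, C, F }ᶜ
  { A, D, E }  = { B, C, F }ᶜ
  { B, C, D, E, F }  = { C } ∪ { B, D, E, F }
  [22 total]
Pass 4: +8 →
  { A }  = { B, C, D, E, F }ᶜ
  { C, F }  = { F } ∪ { C }
  { A, B, C }  = { B } ∪ { A, C }
  { A, B, F }  = { A, F } ∪ { B }
  { C, D, E }  = { D, E } ∪ { C }
  { D, E, F }  = { D, E } ∪ { F }
  { A, B, D, E }  = { B } ∪ { A, D, E }
  { A, D, E, F }  = { B, C }ᶜ
  [30 total]
Pass 5 adds 2:
  { A, B }  = { B } ∪ { A }
  { C, D, E, F }  = { C, D, E } ∪ { F }
  [32 total]
Pass 6 adds nothing — fixpoint reached.

Hence σ(𝒞) has 32 members: { {  }, { A }, { B }, { C }, { F }, { A, B }, { A, C }, { A, F }, { B, C }, { B, F }, { C, F }, { D, E }, { A, B, C }, { A, B, F }, { A, C, F }, { A, D, E }, { B, C, F }, { B, D, E }, { C, D, E }, { D, E, F }, { A, B, C, F }, { A, B, D, E }, { A, C, D, E }, { A, D, E, F }, { B, C, D, E }, { B, D, E, F }, { C, D, E, F }, { A, B, C, D, E }, { A, B, D, E, F }, { A, C, D, E, F }, { B, C, D, E, F }, Ω }.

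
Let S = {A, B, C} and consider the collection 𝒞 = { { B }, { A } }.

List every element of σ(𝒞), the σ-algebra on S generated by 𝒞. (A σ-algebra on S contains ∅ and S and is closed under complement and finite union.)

σ(𝒞) = { {}, { A }, { B }, { C }, { A, B }, { A, C }, { B, C }, S }

Derivation:
Seed the family with 𝒞 together with ∅ and S: { {}, { A }, { B }, S }.
Pass 1: 3 new —
  { A, B }  = { B } ∪ { A }
  { A, C }  = { B }ᶜ
  { B, C }  = { A }ᶜ
  [7 total]
Pass 2: 1 new —
  { C }  = { A, B }ᶜ
  [8 total]
Pass 3: already closed under ᶜ and ∪.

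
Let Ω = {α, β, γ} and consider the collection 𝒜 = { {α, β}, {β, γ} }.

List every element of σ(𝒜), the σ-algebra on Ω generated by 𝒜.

Answer: σ(𝒜) = { {}, {α}, {β}, {γ}, {α, β}, {α, γ}, {β, γ}, Ω }

Derivation:
Initial family (4 sets): { {}, {α, β}, {β, γ}, Ω }.
Round 1. New:
  {α}  = {β, γ}ᶜ
  {γ}  = {α, β}ᶜ
  (now 6)
Round 2 adds 1:
  {α, γ}  = {γ} ∪ {α}
  (now 7)
Round 3 (1 new):
  {β}  = {α, γ}ᶜ
  (now 8)
After Round 4 the family is unchanged; done.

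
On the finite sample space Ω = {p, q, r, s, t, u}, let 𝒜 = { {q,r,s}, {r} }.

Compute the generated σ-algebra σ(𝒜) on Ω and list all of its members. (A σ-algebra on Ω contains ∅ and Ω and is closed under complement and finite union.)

Begin from { {}, {r}, {q,r,s}, Ω } (that is, 𝒜 plus ∅ and Ω).
Pass 1 (2 new):
  {p,t,u}  = Ω∖{q,r,s}
  {p,q,s,t,u}  = Ω∖{r}
  (now 6)
Pass 2. New:
  {p,r,t,u}  = {r} ∪ {p,t,u}
  (now 7)
Pass 3 (1 new):
  {q,s}  = Ω∖{p,r,t,u}
  (now 8)
Pass 4: already closed under ᶜ and ∪.

σ(𝒜) = { {}, {r}, {q,s}, {p,t,u}, {q,r,s}, {p,r,t,u}, {p,q,s,t,u}, Ω }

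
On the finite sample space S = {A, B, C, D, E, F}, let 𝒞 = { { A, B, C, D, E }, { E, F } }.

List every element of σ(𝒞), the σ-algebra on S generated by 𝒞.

Start: 𝒞 ∪ {∅, S} = { {}, { E, F }, { A, B, C, D, E }, S }.
Step 1: 2 new —
  { F }  = { A, B, C, D, E }ᶜ
  { A, B, C, D }  = { E, F }ᶜ
  [6 total]
Step 2 (1 new):
  { A, B, C, D, F }  = { A, B, C, D } ∪ { F }
  [7 total]
Step 3: +1 →
  { E }  = { A, B, C, D, F }ᶜ
  [8 total]
Step 4: no new sets; the family is a σ-algebra.

|σ(𝒞)| = 8.  σ(𝒞) = { {}, { E }, { F }, { E, F }, { A, B, C, D }, { A, B, C, D, E }, { A, B, C, D, F }, S }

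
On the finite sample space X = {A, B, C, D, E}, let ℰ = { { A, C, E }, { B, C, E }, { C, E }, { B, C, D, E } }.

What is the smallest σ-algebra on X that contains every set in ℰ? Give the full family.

Initial family (6 sets): { {}, { C, E }, { A, C, E }, { B, C, E }, { B, C, D, E }, X }.
Iteration 1 adds 5:
  { A }  = ᶜ of { B, C, D, E }
  { A, D }  = ᶜ of { B, C, E }
  { B, D }  = ᶜ of { A, C, E }
  { A, B, D }  = ᶜ of { C, E }
  { A, B, C, E }  = { B, C, E } ∪ { A, C, E }
  [11 total]
Iteration 2: +2 →
  { D }  = ᶜ of { A, B, C, E }
  { A, C, D, E }  = { A, C, E } ∪ { A, D }
  [13 total]
Iteration 3. New:
  { B }  = ᶜ of { A, C, D, E }
  { C, D, E }  = { D } ∪ { C, E }
  [15 total]
Iteration 4 adds 1:
  { A, B }  = ᶜ of { C, D, E }
  [16 total]
After Iteration 5 the family is unchanged; done.

|σ(ℰ)| = 16.  σ(ℰ) = { {}, { A }, { B }, { D }, { A, B }, { A, D }, { B, D }, { C, E }, { A, B, D }, { A, C, E }, { B, C, E }, { C, D, E }, { A, B, C, E }, { A, C, D, E }, { B, C, D, E }, X }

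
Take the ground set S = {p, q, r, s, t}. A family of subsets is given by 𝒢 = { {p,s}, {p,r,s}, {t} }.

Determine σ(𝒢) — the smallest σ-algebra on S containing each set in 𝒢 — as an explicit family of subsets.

Initial family (5 sets): { {}, {t}, {p,s}, {p,r,s}, S }.
Round 1: +5 →
  {q,t}  = complement {p,r,s}
  {p,s,t}  = {p,s} ∪ {t}
  {q,r,t}  = complement {p,s}
  {p,q,r,s}  = complement {t}
  {p,r,s,t}  = {p,r,s} ∪ {t}
  — 10 sets.
Round 2 (3 new):
  {q}  = complement {p,r,s,t}
  {q,r}  = complement {p,s,t}
  {p,q,s,t}  = {p,s,t} ∪ {q,t}
  — 13 sets.
Round 3: +2 →
  {r}  = complement {p,q,s,t}
  {p,q,s}  = {p,s} ∪ {q}
  — 15 sets.
Round 4 adds 1:
  {r,t}  = complement {p,q,s}
  — 16 sets.
After Round 5 the family is unchanged; done.

|σ(𝒢)| = 16.  σ(𝒢) = { {}, {q}, {r}, {t}, {p,s}, {q,r}, {q,t}, {r,t}, {p,q,s}, {p,r,s}, {p,s,t}, {q,r,t}, {p,q,r,s}, {p,q,s,t}, {p,r,s,t}, S }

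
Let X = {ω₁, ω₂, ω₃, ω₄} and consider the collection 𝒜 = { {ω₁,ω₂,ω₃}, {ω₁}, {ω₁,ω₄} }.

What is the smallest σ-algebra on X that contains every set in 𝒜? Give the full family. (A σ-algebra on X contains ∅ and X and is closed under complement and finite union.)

σ(𝒜) (8 sets): { ∅, {ω₁}, {ω₄}, {ω₁,ω₄}, {ω₂,ω₃}, {ω₁,ω₂,ω₃}, {ω₂,ω₃,ω₄}, X }

Check:
Seed the family with 𝒜 together with ∅ and X: { ∅, {ω₁}, {ω₁,ω₄}, {ω₁,ω₂,ω₃}, X }.
Step 1 (3 new):
  {ω₄}  = {ω₁,ω₂,ω₃}ᶜ
  {ω₂,ω₃}  = {ω₁,ω₄}ᶜ
  {ω₂,ω₃,ω₄}  = {ω₁}ᶜ
Step 2: stable.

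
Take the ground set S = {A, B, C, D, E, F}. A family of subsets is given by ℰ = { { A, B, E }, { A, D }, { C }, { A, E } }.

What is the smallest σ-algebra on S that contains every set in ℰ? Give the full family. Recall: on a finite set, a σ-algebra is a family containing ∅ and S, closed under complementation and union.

σ(ℰ) = { {}, { A }, { B }, { C }, { D }, { E }, { F }, { A, B }, { A, C }, { A, D }, { A, E }, { A, F }, { B, C }, { B, D }, { B, E }, { B, F }, { C, D }, { C, E }, { C, F }, { D, E }, { D, F }, { E, F }, { A, B, C }, { A, B, D }, { A, B, E }, { A, B, F }, { A, C, D }, { A, C, E }, { A, C, F }, { A, D, E }, { A, D, F }, { A, E, F }, { B, C, D }, { B, C, E }, { B, C, F }, { B, D, E }, { B, D, F }, { B, E, F }, { C, D, E }, { C, D, F }, { C, E, F }, { D, E, F }, { A, B, C, D }, { A, B, C, E }, { A, B, C, F }, { A, B, D, E }, { A, B, D, F }, { A, B, E, F }, { A, C, D, E }, { A, C, D, F }, { A, C, E, F }, { A, D, E, F }, { B, C, D, E }, { B, C, D, F }, { B, C, E, F }, { B, D, E, F }, { C, D, E, F }, { A, B, C, D, E }, { A, B, C, D, F }, { A, B, C, E, F }, { A, B, D, E, F }, { A, C, D, E, F }, { B, C, D, E, F }, S }

Working:
Start: ℰ ∪ {∅, S} = { {}, { C }, { A, D }, { A, E }, { A, B, E }, S }.
Iteration 1: 9 new —
  { A, C, D }  = { C } ∪ { A, D }
  { A, C, E }  = { C } ∪ { A, E }
  { A, D, E }  = { A, D } ∪ { A, E }
  { C, D, F }  = ᶜ of { A, B, E }
  { A, B, C, E }  = { C } ∪ { A, B, E }
  { A, B, D, E }  = { A, B, E } ∪ { A, D }
  { B, C, D, F }  = ᶜ of { A, E }
  { B, C, E, F }  = ᶜ of { A, D }
  { A, B, D, E, F }  = ᶜ of { C }
Iteration 2: 12 new —
  { C, F }  = ᶜ of { A, B, D, E }
  { D, F }  = ᶜ of { A, B, C, E }
  { B, C, F }  = ᶜ of { A, D, E }
  { B, D, F }  = ᶜ of { A, C, E }
  { B, E, F }  = ᶜ of { A, C, D }
  { A, C, D, E }  = { A, D, E } ∪ { A, C, E }
  { A, C, D, F }  = { A, C, D } ∪ { C, D, F }
  { A, B, C, D, E }  = { A, D, E } ∪ { A, B, C, E }
  { A, B, C, D, F }  = { A, C, D } ∪ { B, C, D, F }
  { A, B, C, E, F }  = { A, C, E } ∪ { B, C, E, F }
  { A, C, D, E, F }  = { A, D, E } ∪ { C, D, F }
  { B, C, D, E, F }  = { B, C, D, F } ∪ { B, C, E, F }
Iteration 3 adds 13:
  { A }  = ᶜ of { B, C, D, E, F }
  { B }  = ᶜ of { A, C, D, E, F }
  { D }  = ᶜ of { A, B, C, E, F }
  { E }  = ᶜ of { A, B, C, D, F }
  { F }  = ᶜ of { A, B, C, D, E }
  { B, E }  = ᶜ of { A, C, D, F }
  { B, F }  = ᶜ of { A, C, D, E }
  { A, D, F }  = { A, D } ∪ { D, F }
  { A, B, D, F }  = { B, D, F } ∪ { A, D }
  { A, B, E, F }  = { A, E } ∪ { B, E, F }
  { A, C, E, F }  = { A, C, E } ∪ { C, F }
  { A, D, E, F }  = { A, E } ∪ { D, F }
  { B, D, E, F }  = { B, D, F } ∪ { B, E, F }
Iteration 4. New:
  { A, B }  = { B } ∪ { A }
  { A, C }  = ᶜ of { B, D, E, F }
  { A, F }  = { A } ∪ { F }
  { B, C }  = ᶜ of { A, D, E, F }
  { B, D }  = ᶜ of { A, C, E, F }
  { C, D }  = ᶜ of { A, B, E, F }
  { C, E }  = ᶜ of { A, B, D, F }
  { D, E }  = { D } ∪ { E }
  { E, F }  = { F } ∪ { E }
  { A, B, D }  = { B } ∪ { A, D }
  { A, B, F }  = { B, F } ∪ { A }
  { A, C, F }  = { C, F } ∪ { A }
  { A, E, F }  = { A, E } ∪ { F }
  { B, C, E }  = ᶜ of { A, D, F }
  { B, D, E }  = { D } ∪ { B, E }
  { C, E, F }  = { C, F } ∪ { E }
  { D, E, F }  = { D, F } ∪ { E }
  { A, B, C, D }  = { B } ∪ { A, C, D }
  { A, B, C, F }  = { B, C, F } ∪ { A }
  { C, D, E, F }  = { C, D, F } ∪ { E }
Iteration 5: +4 →
  { A, B, C }  = ᶜ of { D, E, F }
  { B, C, D }  = ᶜ of { A, E, F }
  { C, D, E }  = ᶜ of { A, B, F }
  { B, C, D, E }  = ᶜ of { A, F }
Iteration 6: no new sets; the family is a σ-algebra.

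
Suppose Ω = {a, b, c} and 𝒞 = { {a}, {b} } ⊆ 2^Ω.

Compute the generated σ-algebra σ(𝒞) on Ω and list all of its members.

Initial family (4 sets): { {}, {a}, {b}, Ω }.
Step 1 adds 3:
  {a,b}  = {a} ∪ {b}
  {a,c}  = Ω∖{b}
  {b,c}  = Ω∖{a}
Step 2 (1 new):
  {c}  = Ω∖{a,b}
Step 3 adds nothing — fixpoint reached.

σ(𝒞) = { {}, {a}, {b}, {c}, {a,b}, {a,c}, {b,c}, Ω }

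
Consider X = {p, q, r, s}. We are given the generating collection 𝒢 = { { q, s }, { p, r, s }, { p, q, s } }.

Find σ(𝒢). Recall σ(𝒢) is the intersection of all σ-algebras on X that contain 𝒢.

Start: 𝒢 ∪ {∅, X} = { ∅, { q, s }, { p, q, s }, { p, r, s }, X }.
Step 1 adds 3:
  { q }  = { p, r, s }ᶜ
  { r }  = { p, q, s }ᶜ
  { p, r }  = { q, s }ᶜ
  — 8 sets.
Step 2 (3 new):
  { q, r }  = { r } ∪ { q }
  { p, q, r }  = { q } ∪ { p, r }
  { q, r, s }  = { r } ∪ { q, s }
  — 11 sets.
Step 3 adds 3:
  { p }  = { q, r, s }ᶜ
  { s }  = { p, q, r }ᶜ
  { p, s }  = { q, r }ᶜ
  — 14 sets.
Step 4 adds 2:
  { p, q }  = { q } ∪ { p }
  { r, s }  = { r } ∪ { s }
  — 16 sets.
Step 5: closed — nothing new.

Hence σ(𝒢) has 16 members: { ∅, { p }, { q }, { r }, { s }, { p, q }, { p, r }, { p, s }, { q, r }, { q, s }, { r, s }, { p, q, r }, { p, q, s }, { p, r, s }, { q, r, s }, X }.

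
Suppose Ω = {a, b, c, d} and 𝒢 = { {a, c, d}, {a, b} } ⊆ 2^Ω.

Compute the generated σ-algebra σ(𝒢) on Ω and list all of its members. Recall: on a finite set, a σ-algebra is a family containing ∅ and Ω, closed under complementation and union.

Take S₀ = 𝒢 ∪ {∅, Ω} = { {}, {a, b}, {a, c, d}, Ω }.
Pass 1. New:
  {b}  = complement {a, c, d}
  {c, d}  = complement {a, b}
  (now 6)
Pass 2. New:
  {b, c, d}  = {c, d} ∪ {b}
  (now 7)
Pass 3 adds 1:
  {a}  = complement {b, c, d}
  (now 8)
Pass 4: closed — nothing new.

σ(𝒢) = { {}, {a}, {b}, {a, b}, {c, d}, {a, c, d}, {b, c, d}, Ω }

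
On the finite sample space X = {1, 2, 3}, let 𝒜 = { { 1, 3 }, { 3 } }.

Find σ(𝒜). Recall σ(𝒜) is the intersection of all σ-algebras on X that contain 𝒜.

Answer: σ(𝒜) = { {}, { 1 }, { 2 }, { 3 }, { 1, 2 }, { 1, 3 }, { 2, 3 }, X }

Working:
Seed the family with 𝒜 together with ∅ and X: { {}, { 3 }, { 1, 3 }, X }.
Iteration 1 adds 2:
  { 2 }  = ᶜ of { 1, 3 }
  { 1, 2 }  = ᶜ of { 3 }
  — 6 sets.
Iteration 2 adds 1:
  { 2, 3 }  = { 3 } ∪ { 2 }
  — 7 sets.
Iteration 3: +1 →
  { 1 }  = ᶜ of { 2, 3 }
  — 8 sets.
After Iteration 4 the family is unchanged; done.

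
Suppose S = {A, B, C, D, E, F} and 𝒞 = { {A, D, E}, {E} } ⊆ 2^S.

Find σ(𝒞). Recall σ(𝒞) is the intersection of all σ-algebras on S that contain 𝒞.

Initial family (4 sets): { {}, {E}, {A, D, E}, S }.
Pass 1: +2 →
  {B, C, F}  = ᶜ of {A, D, E}
  {A, B, C, D, F}  = ᶜ of {E}
  — 6 sets.
Pass 2: 1 new —
  {B, C, E, F}  = {B, C, F} ∪ {E}
  — 7 sets.
Pass 3 (1 new):
  {A, D}  = ᶜ of {B, C, E, F}
  — 8 sets.
Pass 4: closed — nothing new.

σ(𝒞) = { {}, {E}, {A, D}, {A, D, E}, {B, C, F}, {B, C, E, F}, {A, B, C, D, F}, S }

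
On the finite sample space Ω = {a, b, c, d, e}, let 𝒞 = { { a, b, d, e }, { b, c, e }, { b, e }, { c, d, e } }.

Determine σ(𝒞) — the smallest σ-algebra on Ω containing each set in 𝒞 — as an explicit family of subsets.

Seed the family with 𝒞 together with ∅ and Ω: { ∅, { b, e }, { b, c, e }, { c, d, e }, { a, b, d, e }, Ω }.
Pass 1 adds 5:
  { c }  = Ω∖{ a, b, d, e }
  { a, b }  = Ω∖{ c, d, e }
  { a, d }  = Ω∖{ b, c, e }
  { a, c, d }  = Ω∖{ b, e }
  { b, c, d, e }  = { b, e } ∪ { c, d, e }
  [11 total]
Pass 2. New:
  { a }  = Ω∖{ b, c, d, e }
  { a, b, c }  = { a, b } ∪ { c }
  { a, b, d }  = { a, b } ∪ { a, d }
  { a, b, e }  = { b, e } ∪ { a, b }
  { a, b, c, d }  = { a, b } ∪ { a, c, d }
  { a, b, c, e }  = { a, b } ∪ { b, c, e }
  { a, c, d, e }  = { c, d, e } ∪ { a, c, d }
  [18 total]
Pass 3. New:
  { b }  = Ω∖{ a, c, d, e }
  { d }  = Ω∖{ a, b, c, e }
  { e }  = Ω∖{ a, b, c, d }
  { a, c }  = { c } ∪ { a }
  { c, d }  = Ω∖{ a, b, e }
  { c, e }  = Ω∖{ a, b, d }
  { d, e }  = Ω∖{ a, b, c }
  [25 total]
Pass 4. New:
  { a, e }  = { e } ∪ { a }
  { b, c }  = { b } ∪ { c }
  { b, d }  = { b } ∪ { d }
  { a, c, e }  = { e } ∪ { a, c }
  { a, d, e }  = { e } ∪ { a, d }
  { b, c, d }  = { c, d } ∪ { b }
  { b, d, e }  = Ω∖{ a, c }
  [32 total]
Pass 5: already closed under ᶜ and ∪.

Hence σ(𝒞) has 32 members: { ∅, { a }, { b }, { c }, { d }, { e }, { a, b }, { a, c }, { a, d }, { a, e }, { b, c }, { b, d }, { b, e }, { c, d }, { c, e }, { d, e }, { a, b, c }, { a, b, d }, { a, b, e }, { a, c, d }, { a, c, e }, { a, d, e }, { b, c, d }, { b, c, e }, { b, d, e }, { c, d, e }, { a, b, c, d }, { a, b, c, e }, { a, b, d, e }, { a, c, d, e }, { b, c, d, e }, Ω }.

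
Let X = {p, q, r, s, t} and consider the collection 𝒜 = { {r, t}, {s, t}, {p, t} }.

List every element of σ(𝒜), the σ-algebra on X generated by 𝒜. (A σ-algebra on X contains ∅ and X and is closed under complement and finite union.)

σ(𝒜) (32 sets): { ∅, {p}, {q}, {r}, {s}, {t}, {p, q}, {p, r}, {p, s}, {p, t}, {q, r}, {q, s}, {q, t}, {r, s}, {r, t}, {s, t}, {p, q, r}, {p, q, s}, {p, q, t}, {p, r, s}, {p, r, t}, {p, s, t}, {q, r, s}, {q, r, t}, {q, s, t}, {r, s, t}, {p, q, r, s}, {p, q, r, t}, {p, q, s, t}, {p, r, s, t}, {q, r, s, t}, X }

Check:
Start: 𝒜 ∪ {∅, X} = { ∅, {p, t}, {r, t}, {s, t}, X }.
Pass 1: 6 new —
  {p, q, r}  = {s, t}ᶜ
  {p, q, s}  = {r, t}ᶜ
  {p, r, t}  = {p, t} ∪ {r, t}
  {p, s, t}  = {s, t} ∪ {p, t}
  {q, r, s}  = {p, t}ᶜ
  {r, s, t}  = {s, t} ∪ {r, t}
Pass 2: +8 →
  {p, q}  = {r, s, t}ᶜ
  {q, r}  = {p, s, t}ᶜ
  {q, s}  = {p, r, t}ᶜ
  {p, q, r, s}  = {p, q, r} ∪ {q, r, s}
  {p, q, r, t}  = {p, q, r} ∪ {p, r, t}
  {p, q, s, t}  = {p, s, t} ∪ {p, q, s}
  {p, r, s, t}  = {p, s, t} ∪ {r, s, t}
  {q, r, s, t}  = {r, s, t} ∪ {q, r, s}
Pass 3: 8 new —
  {p}  = {q, r, s, t}ᶜ
  {q}  = {p, r, s, t}ᶜ
  {r}  = {p, q, s, t}ᶜ
  {s}  = {p, q, r, t}ᶜ
  {t}  = {p, q, r, s}ᶜ
  {p, q, t}  = {p, t} ∪ {p, q}
  {q, r, t}  = {r, t} ∪ {q, r}
  {q, s, t}  = {s, t} ∪ {q, s}
Pass 4 (4 new):
  {p, r}  = {q, s, t}ᶜ
  {p, s}  = {q, r, t}ᶜ
  {q, t}  = {q} ∪ {t}
  {r, s}  = {p, q, t}ᶜ
Pass 5: +1 →
  {p, r, s}  = {q, t}ᶜ
Pass 6: no new sets; the family is a σ-algebra.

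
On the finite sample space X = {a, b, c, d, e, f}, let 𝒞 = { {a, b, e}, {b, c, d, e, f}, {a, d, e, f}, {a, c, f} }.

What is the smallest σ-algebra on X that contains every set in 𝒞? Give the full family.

Take S₀ = 𝒞 ∪ {∅, X} = { {}, {a, b, e}, {a, c, f}, {a, d, e, f}, {b, c, d, e, f}, X }.
Round 1 (7 new):
  {a}  = ᶜ of {b, c, d, e, f}
  {b, c}  = ᶜ of {a, d, e, f}
  {b, d, e}  = ᶜ of {a, c, f}
  {c, d, f}  = ᶜ of {a, b, e}
  {a, b, c, e, f}  = {a, b, e} ∪ {a, c, f}
  {a, b, d, e, f}  = {a, b, e} ∪ {a, d, e, f}
  {a, c, d, e, f}  = {a, c, f} ∪ {a, d, e, f}
  — 13 sets.
Round 2 adds 10:
  {b}  = ᶜ of {a, c, d, e, f}
  {c}  = ᶜ of {a, b, d, e, f}
  {d}  = ᶜ of {a, b, c, e, f}
  {a, b, c}  = {b, c} ∪ {a}
  {a, b, c, e}  = {a, b, e} ∪ {b, c}
  {a, b, c, f}  = {a, c, f} ∪ {b, c}
  {a, b, d, e}  = {a, b, e} ∪ {b, d, e}
  {a, c, d, f}  = {a, c, f} ∪ {c, d, f}
  {b, c, d, e}  = {b, c} ∪ {b, d, e}
  {b, c, d, f}  = {b, c} ∪ {c, d, f}
  — 23 sets.
Round 3 (16 new):
  {a, b}  = {b} ∪ {a}
  {a, c}  = {c} ∪ {a}
  {a, d}  = {d} ∪ {a}
  {a, e}  = ᶜ of {b, c, d, f}
  {a, f}  = ᶜ of {b, c, d, e}
  {b, d}  = {b} ∪ {d}
  {b, e}  = ᶜ of {a, c, d, f}
  {c, d}  = {c} ∪ {d}
  {c, f}  = ᶜ of {a, b, d, e}
  {d, e}  = ᶜ of {a, b, c, f}
  {d, f}  = ᶜ of {a, b, c, e}
  {b, c, d}  = {b, c} ∪ {d}
  {d, e, f}  = ᶜ of {a, b, c}
  {a, b, c, d}  = {a, b, c} ∪ {d}
  {a, b, c, d, e}  = {b, d, e} ∪ {a, b, c}
  {a, b, c, d, f}  = {a, c, f} ∪ {b, c, d, f}
  — 39 sets.
Round 4 adds 21:
  {e}  = ᶜ of {a, b, c, d, f}
  {f}  = ᶜ of {a, b, c, d, e}
  {e, f}  = ᶜ of {a, b, c, d}
  {a, b, d}  = {b} ∪ {a, d}
  {a, b, f}  = {a, f} ∪ {b}
  {a, c, d}  = {c, d} ∪ {a, c}
  {a, c, e}  = {a, c} ∪ {a, e}
  {a, d, e}  = {d, e} ∪ {a}
  {a, d, f}  = {a, f} ∪ {d}
  {a, e, f}  = ᶜ of {b, c, d}
  {b, c, e}  = {c} ∪ {b, e}
  {b, c, f}  = {b} ∪ {c, f}
  {b, d, f}  = {b} ∪ {d, f}
  {c, d, e}  = {c, d} ∪ {d, e}
  {a, b, d, f}  = {a, f} ∪ {b, d}
  {a, b, e, f}  = ᶜ of {c, d}
  {a, c, d, e}  = {c, d} ∪ {a, e}
  {a, c, e, f}  = ᶜ of {b, d}
  {b, c, e, f}  = ᶜ of {a, d}
  {b, d, e, f}  = ᶜ of {a, c}
  {c, d, e, f}  = ᶜ of {a, b}
  — 60 sets.
Round 5 (4 new):
  {b, f}  = ᶜ of {a, c, d, e}
  {c, e}  = ᶜ of {a, b, d, f}
  {b, e, f}  = ᶜ of {a, c, d}
  {c, e, f}  = ᶜ of {a, b, d}
  — 64 sets.
Round 6 adds nothing — fixpoint reached.

Therefore σ(𝒞) = { {}, {a}, {b}, {c}, {d}, {e}, {f}, {a, b}, {a, c}, {a, d}, {a, e}, {a, f}, {b, c}, {b, d}, {b, e}, {b, f}, {c, d}, {c, e}, {c, f}, {d, e}, {d, f}, {e, f}, {a, b, c}, {a, b, d}, {a, b, e}, {a, b, f}, {a, c, d}, {a, c, e}, {a, c, f}, {a, d, e}, {a, d, f}, {a, e, f}, {b, c, d}, {b, c, e}, {b, c, f}, {b, d, e}, {b, d, f}, {b, e, f}, {c, d, e}, {c, d, f}, {c, e, f}, {d, e, f}, {a, b, c, d}, {a, b, c, e}, {a, b, c, f}, {a, b, d, e}, {a, b, d, f}, {a, b, e, f}, {a, c, d, e}, {a, c, d, f}, {a, c, e, f}, {a, d, e, f}, {b, c, d, e}, {b, c, d, f}, {b, c, e, f}, {b, d, e, f}, {c, d, e, f}, {a, b, c, d, e}, {a, b, c, d, f}, {a, b, c, e, f}, {a, b, d, e, f}, {a, c, d, e, f}, {b, c, d, e, f}, X } (|σ(𝒞)| = 64).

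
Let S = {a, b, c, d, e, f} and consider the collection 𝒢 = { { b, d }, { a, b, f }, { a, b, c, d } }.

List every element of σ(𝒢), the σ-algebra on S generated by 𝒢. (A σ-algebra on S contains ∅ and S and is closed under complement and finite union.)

Start: 𝒢 ∪ {∅, S} = { ∅, { b, d }, { a, b, f }, { a, b, c, d }, S }.
Step 1 adds 5:
  { e, f }  = { a, b, c, d }ᶜ
  { c, d, e }  = { a, b, f }ᶜ
  { a, b, d, f }  = { a, b, f } ∪ { b, d }
  { a, c, e, f }  = { b, d }ᶜ
  { a, b, c, d, f }  = { a, b, c, d } ∪ { a, b, f }
  — 10 sets.
Step 2: +10 →
  { e }  = { a, b, c, d, f }ᶜ
  { c, e }  = { a, b, d, f }ᶜ
  { a, b, e, f }  = { e, f } ∪ { a, b, f }
  { b, c, d, e }  = { c, d, e } ∪ { b, d }
  { b, d, e, f }  = { e, f } ∪ { b, d }
  { c, d, e, f }  = { c, d, e } ∪ { e, f }
  { a, b, c, d, e }  = { c, d, e } ∪ { a, b, c, d }
  { a, b, c, e, f }  = { a, c, e, f } ∪ { a, b, f }
  { a, b, d, e, f }  = { a, b, d, f } ∪ { e, f }
  { a, c, d, e, f }  = { a, c, e, f } ∪ { c, d, e }
  — 20 sets.
Step 3: 11 new —
  { b }  = { a, c, d, e, f }ᶜ
  { c }  = { a, b, d, e, f }ᶜ
  { d }  = { a, b, c, e, f }ᶜ
  { f }  = { a, b, c, d, e }ᶜ
  { a, b }  = { c, d, e, f }ᶜ
  { a, c }  = { b, d, e, f }ᶜ
  { a, f }  = { b, c, d, e }ᶜ
  { c, d }  = { a, b, e, f }ᶜ
  { b, d, e }  = { b, d } ∪ { e }
  { c, e, f }  = { e, f } ∪ { c, e }
  { b, c, d, e, f }  = { c, d, e } ∪ { b, d, e, f }
  — 31 sets.
Step 4: 27 new —
  { a }  = { b, c, d, e, f }ᶜ
  { b, c }  = { b } ∪ { c }
  { b, e }  = { b } ∪ { e }
  { b, f }  = { b } ∪ { f }
  { c, f }  = { f } ∪ { c }
  { d, e }  = { e } ∪ { d }
  { d, f }  = { f } ∪ { d }
  { a, b, c }  = { a, b } ∪ { c }
  { a, b, d }  = { c, e, f }ᶜ
  { a, b, e }  = { a, b } ∪ { e }
  { a, c, d }  = { c, d } ∪ { a, c }
  { a, c, e }  = { e } ∪ { a, c }
  { a, c, f }  = { b, d, e }ᶜ
  { a, d, f }  = { a, f } ∪ { d }
  { a, e, f }  = { e, f } ∪ { a, f }
  { b, c, d }  = { c, d } ∪ { b }
  { b, c, e }  = { b } ∪ { c, e }
  { b, d, f }  = { f } ∪ { b, d }
  { b, e, f }  = { e, f } ∪ { b }
  { c, d, f }  = { c, d } ∪ { f }
  { d, e, f }  = { e, f } ∪ { d }
  { a, b, c, e }  = { a, b } ∪ { c, e }
  { a, b, c, f }  = { c } ∪ { a, b, f }
  { a, b, d, e }  = { a, b } ∪ { b, d, e }
  { a, c, d, e }  = { c, d, e } ∪ { a, c }
  { a, c, d, f }  = { c, d } ∪ { a, f }
  { b, c, e, f }  = { b } ∪ { c, e, f }
  — 58 sets.
Step 5: 6 new —
  { a, d }  = { b, c, e, f }ᶜ
  { a, e }  = { a } ∪ { e }
  { a, d, e }  = { d, e } ∪ { a }
  { b, c, f }  = { b } ∪ { c, f }
  { a, d, e, f }  = { b, c }ᶜ
  { b, c, d, f }  = { b, d, f } ∪ { c, d }
  — 64 sets.
After Step 6 the family is unchanged; done.

Hence σ(𝒢) has 64 members: { ∅, { a }, { b }, { c }, { d }, { e }, { f }, { a, b }, { a, c }, { a, d }, { a, e }, { a, f }, { b, c }, { b, d }, { b, e }, { b, f }, { c, d }, { c, e }, { c, f }, { d, e }, { d, f }, { e, f }, { a, b, c }, { a, b, d }, { a, b, e }, { a, b, f }, { a, c, d }, { a, c, e }, { a, c, f }, { a, d, e }, { a, d, f }, { a, e, f }, { b, c, d }, { b, c, e }, { b, c, f }, { b, d, e }, { b, d, f }, { b, e, f }, { c, d, e }, { c, d, f }, { c, e, f }, { d, e, f }, { a, b, c, d }, { a, b, c, e }, { a, b, c, f }, { a, b, d, e }, { a, b, d, f }, { a, b, e, f }, { a, c, d, e }, { a, c, d, f }, { a, c, e, f }, { a, d, e, f }, { b, c, d, e }, { b, c, d, f }, { b, c, e, f }, { b, d, e, f }, { c, d, e, f }, { a, b, c, d, e }, { a, b, c, d, f }, { a, b, c, e, f }, { a, b, d, e, f }, { a, c, d, e, f }, { b, c, d, e, f }, S }.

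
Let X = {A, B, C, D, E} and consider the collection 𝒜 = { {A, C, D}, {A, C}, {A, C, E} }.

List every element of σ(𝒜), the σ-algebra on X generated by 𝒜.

|σ(𝒜)| = 16.  σ(𝒜) = { {}, {B}, {D}, {E}, {A, C}, {B, D}, {B, E}, {D, E}, {A, B, C}, {A, C, D}, {A, C, E}, {B, D, E}, {A, B, C, D}, {A, B, C, E}, {A, C, D, E}, X }

Trace:
Begin from { {}, {A, C}, {A, C, D}, {A, C, E}, X } (that is, 𝒜 plus ∅ and X).
Step 1 (4 new):
  {B, D}  = ᶜ of {A, C, E}
  {B, E}  = ᶜ of {A, C, D}
  {B, D, E}  = ᶜ of {A, C}
  {A, C, D, E}  = {A, C, D} ∪ {A, C, E}
Step 2 adds 3:
  {B}  = ᶜ of {A, C, D, E}
  {A, B, C, D}  = {A, C, D} ∪ {B, D}
  {A, B, C, E}  = {B, E} ∪ {A, C, E}
Step 3: +3 →
  {D}  = ᶜ of {A, B, C, E}
  {E}  = ᶜ of {A, B, C, D}
  {A, B, C}  = {A, C} ∪ {B}
Step 4. New:
  {D, E}  = ᶜ of {A, B, C}
After Step 5 the family is unchanged; done.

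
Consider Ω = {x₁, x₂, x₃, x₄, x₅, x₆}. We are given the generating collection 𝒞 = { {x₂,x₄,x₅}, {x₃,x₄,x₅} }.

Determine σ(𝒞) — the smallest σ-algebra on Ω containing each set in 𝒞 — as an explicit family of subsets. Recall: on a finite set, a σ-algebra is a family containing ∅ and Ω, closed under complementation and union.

Begin from { {}, {x₂,x₄,x₅}, {x₃,x₄,x₅}, Ω } (that is, 𝒞 plus ∅ and Ω).
Round 1. New:
  {x₁,x₂,x₆}  = {x₃,x₄,x₅}ᶜ
  {x₁,x₃,x₆}  = {x₂,x₄,x₅}ᶜ
  {x₂,x₃,x₄,x₅}  = {x₂,x₄,x₅} ∪ {x₃,x₄,x₅}
  (now 7)
Round 2 (4 new):
  {x₁,x₆}  = {x₂,x₃,x₄,x₅}ᶜ
  {x₁,x₂,x₃,x₆}  = {x₁,x₃,x₆} ∪ {x₁,x₂,x₆}
  {x₁,x₂,x₄,x₅,x₆}  = {x₁,x₂,x₆} ∪ {x₂,x₄,x₅}
  {x₁,x₃,x₄,x₅,x₆}  = {x₃,x₄,x₅} ∪ {x₁,x₃,x₆}
  (now 11)
Round 3 (3 new):
  {x₂}  = {x₁,x₃,x₄,x₅,x₆}ᶜ
  {x₃}  = {x₁,x₂,x₄,x₅,x₆}ᶜ
  {x₄,x₅}  = {x₁,x₂,x₃,x₆}ᶜ
  (now 14)
Round 4: +2 →
  {x₂,x₃}  = {x₃} ∪ {x₂}
  {x₁,x₄,x₅,x₆}  = {x₄,x₅} ∪ {x₁,x₆}
  (now 16)
Round 5: already closed under ᶜ and ∪.

Therefore σ(𝒞) = { {}, {x₂}, {x₃}, {x₁,x₆}, {x₂,x₃}, {x₄,x₅}, {x₁,x₂,x₆}, {x₁,x₃,x₆}, {x₂,x₄,x₅}, {x₃,x₄,x₅}, {x₁,x₂,x₃,x₆}, {x₁,x₄,x₅,x₆}, {x₂,x₃,x₄,x₅}, {x₁,x₂,x₄,x₅,x₆}, {x₁,x₃,x₄,x₅,x₆}, Ω } (|σ(𝒞)| = 16).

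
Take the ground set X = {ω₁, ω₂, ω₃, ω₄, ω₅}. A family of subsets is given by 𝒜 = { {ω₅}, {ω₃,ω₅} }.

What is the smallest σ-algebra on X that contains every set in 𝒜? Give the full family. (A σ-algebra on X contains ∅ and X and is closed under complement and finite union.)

Take S₀ = 𝒜 ∪ {∅, X} = { {}, {ω₅}, {ω₃,ω₅}, X }.
Round 1 (2 new):
  {ω₁,ω₂,ω₄}  = complement {ω₃,ω₅}
  {ω₁,ω₂,ω₃,ω₄}  = complement {ω₅}
  [6 total]
Round 2: 1 new —
  {ω₁,ω₂,ω₄,ω₅}  = {ω₁,ω₂,ω₄} ∪ {ω₅}
  [7 total]
Round 3: +1 →
  {ω₃}  = complement {ω₁,ω₂,ω₄,ω₅}
  [8 total]
Round 4: already closed under ᶜ and ∪.

Therefore σ(𝒜) = { {}, {ω₃}, {ω₅}, {ω₃,ω₅}, {ω₁,ω₂,ω₄}, {ω₁,ω₂,ω₃,ω₄}, {ω₁,ω₂,ω₄,ω₅}, X } (|σ(𝒜)| = 8).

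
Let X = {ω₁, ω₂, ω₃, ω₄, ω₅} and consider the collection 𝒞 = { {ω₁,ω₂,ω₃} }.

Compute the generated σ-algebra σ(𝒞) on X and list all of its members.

Answer: σ(𝒞) = { {}, {ω₄,ω₅}, {ω₁,ω₂,ω₃}, X }

Derivation:
Start: 𝒞 ∪ {∅, X} = { {}, {ω₁,ω₂,ω₃}, X }.
Round 1: 1 new —
  {ω₄,ω₅}  = {ω₁,ω₂,ω₃}ᶜ
  |family| = 4
Round 2 adds nothing — fixpoint reached.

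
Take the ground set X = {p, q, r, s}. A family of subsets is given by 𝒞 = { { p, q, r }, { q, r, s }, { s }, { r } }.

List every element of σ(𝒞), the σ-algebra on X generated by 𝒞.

Initial family (6 sets): { ∅, { r }, { s }, { p, q, r }, { q, r, s }, X }.
Step 1. New:
  { p }  = { q, r, s }ᶜ
  { r, s }  = { r } ∪ { s }
  { p, q, s }  = { r }ᶜ
Step 2. New:
  { p, q }  = { r, s }ᶜ
  { p, r }  = { r } ∪ { p }
  { p, s }  = { s } ∪ { p }
  { p, r, s }  = { r, s } ∪ { p }
Step 3 adds 3:
  { q }  = { p, r, s }ᶜ
  { q, r }  = { p, s }ᶜ
  { q, s }  = { p, r }ᶜ
After Step 4 the family is unchanged; done.

Hence σ(𝒞) has 16 members: { ∅, { p }, { q }, { r }, { s }, { p, q }, { p, r }, { p, s }, { q, r }, { q, s }, { r, s }, { p, q, r }, { p, q, s }, { p, r, s }, { q, r, s }, X }.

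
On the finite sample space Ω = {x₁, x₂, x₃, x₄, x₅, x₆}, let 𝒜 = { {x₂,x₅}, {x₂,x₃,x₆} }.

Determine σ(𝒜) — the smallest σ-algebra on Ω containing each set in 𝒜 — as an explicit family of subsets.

σ(𝒜) (16 sets): { ∅, {x₂}, {x₅}, {x₁,x₄}, {x₂,x₅}, {x₃,x₆}, {x₁,x₂,x₄}, {x₁,x₄,x₅}, {x₂,x₃,x₆}, {x₃,x₅,x₆}, {x₁,x₂,x₄,x₅}, {x₁,x₃,x₄,x₆}, {x₂,x₃,x₅,x₆}, {x₁,x₂,x₃,x₄,x₆}, {x₁,x₃,x₄,x₅,x₆}, Ω }

Derivation:
Start: 𝒜 ∪ {∅, Ω} = { ∅, {x₂,x₅}, {x₂,x₃,x₆}, Ω }.
Step 1 (3 new):
  {x₁,x₄,x₅}  = Ω∖{x₂,x₃,x₆}
  {x₁,x₃,x₄,x₆}  = Ω∖{x₂,x₅}
  {x₂,x₃,x₅,x₆}  = {x₂,x₅} ∪ {x₂,x₃,x₆}
  — 7 sets.
Step 2 adds 4:
  {x₁,x₄}  = Ω∖{x₂,x₃,x₅,x₆}
  {x₁,x₂,x₄,x₅}  = {x₁,x₄,x₅} ∪ {x₂,x₅}
  {x₁,x₂,x₃,x₄,x₆}  = {x₁,x₃,x₄,x₆} ∪ {x₂,x₃,x₆}
  {x₁,x₃,x₄,x₅,x₆}  = {x₁,x₄,x₅} ∪ {x₁,x₃,x₄,x₆}
  — 11 sets.
Step 3: 3 new —
  {x₂}  = Ω∖{x₁,x₃,x₄,x₅,x₆}
  {x₅}  = Ω∖{x₁,x₂,x₃,x₄,x₆}
  {x₃,x₆}  = Ω∖{x₁,x₂,x₄,x₅}
  — 14 sets.
Step 4: 2 new —
  {x₁,x₂,x₄}  = {x₁,x₄} ∪ {x₂}
  {x₃,x₅,x₆}  = {x₃,x₆} ∪ {x₅}
  — 16 sets.
Step 5: closed — nothing new.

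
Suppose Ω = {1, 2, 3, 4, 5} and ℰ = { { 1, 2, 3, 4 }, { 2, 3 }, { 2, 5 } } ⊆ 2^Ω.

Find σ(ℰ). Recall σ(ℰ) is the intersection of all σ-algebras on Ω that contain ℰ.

Answer: σ(ℰ) = { {  }, { 2 }, { 3 }, { 5 }, { 1, 4 }, { 2, 3 }, { 2, 5 }, { 3, 5 }, { 1, 2, 4 }, { 1, 3, 4 }, { 1, 4, 5 }, { 2, 3, 5 }, { 1, 2, 3, 4 }, { 1, 2, 4, 5 }, { 1, 3, 4, 5 }, Ω }

Trace:
Seed the family with ℰ together with ∅ and Ω: { {  }, { 2, 3 }, { 2, 5 }, { 1, 2, 3, 4 }, Ω }.
Step 1: +4 →
  { 5 }  = complement { 1, 2, 3, 4 }
  { 1, 3, 4 }  = complement { 2, 5 }
  { 1, 4, 5 }  = complement { 2, 3 }
  { 2, 3, 5 }  = { 2, 5 } ∪ { 2, 3 }
  [9 total]
Step 2 adds 3:
  { 1, 4 }  = complement { 2, 3, 5 }
  { 1, 2, 4, 5 }  = { 1, 4, 5 } ∪ { 2, 5 }
  { 1, 3, 4, 5 }  = { 1, 4, 5 } ∪ { 1, 3, 4 }
  [12 total]
Step 3: +2 →
  { 2 }  = complement { 1, 3, 4, 5 }
  { 3 }  = complement { 1, 2, 4, 5 }
  [14 total]
Step 4 (2 new):
  { 3, 5 }  = { 3 } ∪ { 5 }
  { 1, 2, 4 }  = { 1, 4 } ∪ { 2 }
  [16 total]
Step 5: no new sets; the family is a σ-algebra.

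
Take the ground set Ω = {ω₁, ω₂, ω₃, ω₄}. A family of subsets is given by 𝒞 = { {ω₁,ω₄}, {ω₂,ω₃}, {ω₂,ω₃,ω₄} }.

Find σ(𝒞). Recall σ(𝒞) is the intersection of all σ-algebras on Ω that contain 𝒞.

Initial family (5 sets): { {}, {ω₁,ω₄}, {ω₂,ω₃}, {ω₂,ω₃,ω₄}, Ω }.
Pass 1 (1 new):
  {ω₁}  = complement {ω₂,ω₃,ω₄}
  |family| = 6
Pass 2 (1 new):
  {ω₁,ω₂,ω₃}  = {ω₂,ω₃} ∪ {ω₁}
  |family| = 7
Pass 3: +1 →
  {ω₄}  = complement {ω₁,ω₂,ω₃}
  |family| = 8
After Pass 4 the family is unchanged; done.

|σ(𝒞)| = 8.  σ(𝒞) = { {}, {ω₁}, {ω₄}, {ω₁,ω₄}, {ω₂,ω₃}, {ω₁,ω₂,ω₃}, {ω₂,ω₃,ω₄}, Ω }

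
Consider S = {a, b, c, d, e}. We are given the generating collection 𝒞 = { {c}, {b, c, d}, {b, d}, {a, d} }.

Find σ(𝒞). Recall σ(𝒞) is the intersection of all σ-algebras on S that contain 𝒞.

Answer: σ(𝒞) = { ∅, {a}, {b}, {c}, {d}, {e}, {a, b}, {a, c}, {a, d}, {a, e}, {b, c}, {b, d}, {b, e}, {c, d}, {c, e}, {d, e}, {a, b, c}, {a, b, d}, {a, b, e}, {a, c, d}, {a, c, e}, {a, d, e}, {b, c, d}, {b, c, e}, {b, d, e}, {c, d, e}, {a, b, c, d}, {a, b, c, e}, {a, b, d, e}, {a, c, d, e}, {b, c, d, e}, S }

Derivation:
Initial family (6 sets): { ∅, {c}, {a, d}, {b, d}, {b, c, d}, S }.
Round 1. New:
  {a, e}  = complement {b, c, d}
  {a, b, d}  = {a, d} ∪ {b, d}
  {a, c, d}  = {c} ∪ {a, d}
  {a, c, e}  = complement {b, d}
  {b, c, e}  = complement {a, d}
  {a, b, c, d}  = {b, c, d} ∪ {a, d}
  {a, b, d, e}  = complement {c}
  [13 total]
Round 2 adds 7:
  {e}  = complement {a, b, c, d}
  {b, e}  = complement {a, c, d}
  {c, e}  = complement {a, b, d}
  {a, d, e}  = {a, d} ∪ {a, e}
  {a, b, c, e}  = {a, c, e} ∪ {b, c, e}
  {a, c, d, e}  = {a, c, e} ∪ {a, c, d}
  {b, c, d, e}  = {b, c, d} ∪ {b, c, e}
  [20 total]
Round 3: +6 →
  {a}  = complement {b, c, d, e}
  {b}  = complement {a, c, d, e}
  {d}  = complement {a, b, c, e}
  {b, c}  = complement {a, d, e}
  {a, b, e}  = {b, e} ∪ {a, e}
  {b, d, e}  = {b, e} ∪ {b, d}
  [26 total]
Round 4: 6 new —
  {a, b}  = {b} ∪ {a}
  {a, c}  = complement {b, d, e}
  {c, d}  = complement {a, b, e}
  {d, e}  = {e} ∪ {d}
  {a, b, c}  = {b, c} ∪ {a}
  {c, d, e}  = {d} ∪ {c, e}
  [32 total]
Round 5: no new sets; the family is a σ-algebra.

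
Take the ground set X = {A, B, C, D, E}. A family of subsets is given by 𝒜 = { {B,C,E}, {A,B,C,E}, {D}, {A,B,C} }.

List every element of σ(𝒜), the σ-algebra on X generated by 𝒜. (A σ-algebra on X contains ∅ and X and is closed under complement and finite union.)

σ(𝒜) (16 sets): { ∅, {A}, {D}, {E}, {A,D}, {A,E}, {B,C}, {D,E}, {A,B,C}, {A,D,E}, {B,C,D}, {B,C,E}, {A,B,C,D}, {A,B,C,E}, {B,C,D,E}, X }

Working:
Begin from { ∅, {D}, {A,B,C}, {B,C,E}, {A,B,C,E}, X } (that is, 𝒜 plus ∅ and X).
Round 1. New:
  {A,D}  = X∖{B,C,E}
  {D,E}  = X∖{A,B,C}
  {A,B,C,D}  = {A,B,C} ∪ {D}
  {B,C,D,E}  = {B,C,E} ∪ {D}
  — 10 sets.
Round 2: +3 →
  {A}  = X∖{B,C,D,E}
  {E}  = X∖{A,B,C,D}
  {A,D,E}  = {D,E} ∪ {A,D}
  — 13 sets.
Round 3: +2 →
  {A,E}  = {E} ∪ {A}
  {B,C}  = X∖{A,D,E}
  — 15 sets.
Round 4 (1 new):
  {B,C,D}  = X∖{A,E}
  — 16 sets.
Round 5: already closed under ᶜ and ∪.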